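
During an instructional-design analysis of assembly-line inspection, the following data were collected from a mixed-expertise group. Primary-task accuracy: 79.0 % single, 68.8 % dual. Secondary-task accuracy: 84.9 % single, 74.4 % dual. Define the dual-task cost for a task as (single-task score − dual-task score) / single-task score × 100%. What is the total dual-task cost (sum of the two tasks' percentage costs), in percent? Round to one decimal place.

Primary cost = (79.0 − 68.8) / 79.0 × 100% = 12.9114%.
Secondary cost = (84.9 − 74.4) / 84.9 × 100% = 12.3675%.
Total = 12.9114% + 12.3675% = 25.2789% ≈ 25.3%.

25.3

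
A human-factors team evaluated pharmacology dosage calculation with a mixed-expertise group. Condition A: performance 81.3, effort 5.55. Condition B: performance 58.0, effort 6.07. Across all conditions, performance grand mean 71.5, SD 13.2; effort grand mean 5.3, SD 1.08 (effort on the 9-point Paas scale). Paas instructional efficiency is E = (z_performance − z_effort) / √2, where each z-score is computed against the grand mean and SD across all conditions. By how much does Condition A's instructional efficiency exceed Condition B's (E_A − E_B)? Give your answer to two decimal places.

Condition A: z_P = (81.3 − 71.5)/13.2 = 0.7424; z_E = (5.55 − 5.3)/1.08 = 0.2315; E_A = (0.7424 − 0.2315)/√2 = 0.3613.
Condition B: z_P = (58.0 − 71.5)/13.2 = -1.0227; z_E = (6.07 − 5.3)/1.08 = 0.7130; E_B = (-1.0227 − 0.7130)/√2 = -1.2273.
E_A − E_B = 0.3613 − (-1.2273) = 1.5886 ≈ 1.59.

1.59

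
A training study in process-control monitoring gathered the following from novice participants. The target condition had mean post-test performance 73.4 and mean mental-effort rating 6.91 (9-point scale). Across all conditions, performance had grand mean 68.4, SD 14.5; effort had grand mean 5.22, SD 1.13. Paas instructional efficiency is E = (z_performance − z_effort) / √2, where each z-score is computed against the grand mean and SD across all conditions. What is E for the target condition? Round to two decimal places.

-0.81

z_performance = (73.4 − 68.4) / 14.5 = 5.0000 / 14.5 = 0.3448.
z_effort = (6.91 − 5.22) / 1.13 = 1.6900 / 1.13 = 1.4956.
z_P − z_E = 0.3448 − 1.4956 = -1.1508.
E = -1.1508 / √2 = -1.1508 / 1.41421 = -0.8137 ≈ -0.81.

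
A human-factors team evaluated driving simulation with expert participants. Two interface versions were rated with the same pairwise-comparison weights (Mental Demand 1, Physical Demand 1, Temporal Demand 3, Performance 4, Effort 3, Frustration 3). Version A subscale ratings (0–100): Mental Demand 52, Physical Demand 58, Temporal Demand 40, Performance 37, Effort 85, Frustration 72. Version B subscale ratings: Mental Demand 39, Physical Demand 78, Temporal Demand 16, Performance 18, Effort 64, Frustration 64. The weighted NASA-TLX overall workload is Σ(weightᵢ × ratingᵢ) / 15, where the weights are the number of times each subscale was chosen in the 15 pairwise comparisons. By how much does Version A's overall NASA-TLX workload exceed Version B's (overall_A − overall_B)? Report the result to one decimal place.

Version A weighted sum = 1·52 + 1·58 + 3·40 + 4·37 + 3·85 + 3·72 = 52 + 58 + 120 + 148 + 255 + 216 = 849; overall_A = 849/15 = 56.6000.
Version B weighted sum = 1·39 + 1·78 + 3·16 + 4·18 + 3·64 + 3·64 = 39 + 78 + 48 + 72 + 192 + 192 = 621; overall_B = 621/15 = 41.4000.
Difference = 56.6000 − 41.4000 = 15.2000 ≈ 15.2.

15.2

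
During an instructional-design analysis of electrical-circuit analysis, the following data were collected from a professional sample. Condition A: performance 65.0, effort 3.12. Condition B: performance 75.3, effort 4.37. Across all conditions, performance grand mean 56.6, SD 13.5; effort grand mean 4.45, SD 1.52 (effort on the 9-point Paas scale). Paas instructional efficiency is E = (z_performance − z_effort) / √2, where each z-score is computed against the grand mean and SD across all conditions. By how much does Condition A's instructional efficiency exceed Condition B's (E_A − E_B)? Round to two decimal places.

0.04

Condition A: z_P = (65.0 − 56.6)/13.5 = 0.6222; z_E = (3.12 − 4.45)/1.52 = -0.8750; E_A = (0.6222 − (-0.8750))/√2 = 1.0587.
Condition B: z_P = (75.3 − 56.6)/13.5 = 1.3852; z_E = (4.37 − 4.45)/1.52 = -0.0526; E_B = (1.3852 − (-0.0526))/√2 = 1.0167.
E_A − E_B = 1.0587 − 1.0167 = 0.0420 ≈ 0.04.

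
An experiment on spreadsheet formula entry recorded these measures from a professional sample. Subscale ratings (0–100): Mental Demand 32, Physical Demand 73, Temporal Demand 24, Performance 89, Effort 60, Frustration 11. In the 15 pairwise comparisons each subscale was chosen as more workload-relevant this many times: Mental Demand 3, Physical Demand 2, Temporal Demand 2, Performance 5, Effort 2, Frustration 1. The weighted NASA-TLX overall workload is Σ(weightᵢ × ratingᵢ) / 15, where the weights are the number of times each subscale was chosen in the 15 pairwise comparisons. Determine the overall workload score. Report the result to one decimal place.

57.7

The tallies are the weights (they sum to 15).
Weighted sum = 3·32 + 2·73 + 2·24 + 5·89 + 2·60 + 1·11
            = 96 + 146 + 48 + 445 + 120 + 11 = 866.
Overall workload = 866 / 15 = 57.7333 ≈ 57.7.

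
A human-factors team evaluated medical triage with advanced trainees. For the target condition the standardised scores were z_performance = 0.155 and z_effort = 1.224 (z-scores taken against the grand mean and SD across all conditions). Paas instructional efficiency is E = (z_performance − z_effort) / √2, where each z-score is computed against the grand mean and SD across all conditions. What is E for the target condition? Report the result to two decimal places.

-0.76

z_P − z_E = 0.155 − 1.224 = -1.0690.
E = -1.0690 / √2 = -1.0690 / 1.41421 = -0.7559 ≈ -0.76.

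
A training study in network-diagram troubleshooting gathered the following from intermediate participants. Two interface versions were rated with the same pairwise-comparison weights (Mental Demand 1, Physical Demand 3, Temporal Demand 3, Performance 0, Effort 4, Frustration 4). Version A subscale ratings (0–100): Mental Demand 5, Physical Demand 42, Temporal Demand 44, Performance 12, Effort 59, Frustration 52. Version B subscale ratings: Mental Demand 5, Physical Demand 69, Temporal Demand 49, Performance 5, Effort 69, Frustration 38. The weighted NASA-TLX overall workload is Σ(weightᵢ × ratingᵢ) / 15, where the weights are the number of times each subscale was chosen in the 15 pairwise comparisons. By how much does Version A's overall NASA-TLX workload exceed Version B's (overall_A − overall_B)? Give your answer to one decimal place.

Version A weighted sum = 1·5 + 3·42 + 3·44 + 0·12 + 4·59 + 4·52 = 5 + 126 + 132 + 0 + 236 + 208 = 707; overall_A = 707/15 = 47.1333.
Version B weighted sum = 1·5 + 3·69 + 3·49 + 0·5 + 4·69 + 4·38 = 5 + 207 + 147 + 0 + 276 + 152 = 787; overall_B = 787/15 = 52.4667.
Difference = 47.1333 − 52.4667 = -5.3334 ≈ -5.3.

-5.3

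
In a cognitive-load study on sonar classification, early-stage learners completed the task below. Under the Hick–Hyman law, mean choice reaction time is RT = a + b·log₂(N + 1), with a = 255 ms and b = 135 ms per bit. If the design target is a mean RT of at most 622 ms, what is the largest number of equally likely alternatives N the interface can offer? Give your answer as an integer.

5

Set 255 + 135·log₂(N + 1) ≤ 622.
log₂(N + 1) ≤ (622 − 255) / 135 = 2.7185.
N + 1 ≤ 2^2.7185 = 6.5819.
N ≤ 5.5819, so the largest integer N is 5.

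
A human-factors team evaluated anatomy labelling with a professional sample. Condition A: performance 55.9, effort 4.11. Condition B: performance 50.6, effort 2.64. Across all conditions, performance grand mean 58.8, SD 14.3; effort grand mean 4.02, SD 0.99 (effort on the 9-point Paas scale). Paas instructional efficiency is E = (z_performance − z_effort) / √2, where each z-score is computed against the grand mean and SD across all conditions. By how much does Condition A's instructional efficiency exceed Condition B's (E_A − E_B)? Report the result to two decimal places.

Condition A: z_P = (55.9 − 58.8)/14.3 = -0.2028; z_E = (4.11 − 4.02)/0.99 = 0.0909; E_A = (-0.2028 − 0.0909)/√2 = -0.2077.
Condition B: z_P = (50.6 − 58.8)/14.3 = -0.5734; z_E = (2.64 − 4.02)/0.99 = -1.3939; E_B = (-0.5734 − (-1.3939))/√2 = 0.5802.
E_A − E_B = -0.2077 − 0.5802 = -0.7879 ≈ -0.79.

-0.79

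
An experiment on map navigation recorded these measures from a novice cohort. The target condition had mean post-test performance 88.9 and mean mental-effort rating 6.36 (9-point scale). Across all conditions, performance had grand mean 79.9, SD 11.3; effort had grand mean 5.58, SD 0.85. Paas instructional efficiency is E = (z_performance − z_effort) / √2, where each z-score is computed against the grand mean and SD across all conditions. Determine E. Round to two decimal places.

z_performance = (88.9 − 79.9) / 11.3 = 9.0000 / 11.3 = 0.7965.
z_effort = (6.36 − 5.58) / 0.85 = 0.7800 / 0.85 = 0.9176.
z_P − z_E = 0.7965 − 0.9176 = -0.1211.
E = -0.1211 / √2 = -0.1211 / 1.41421 = -0.0856 ≈ -0.09.

-0.09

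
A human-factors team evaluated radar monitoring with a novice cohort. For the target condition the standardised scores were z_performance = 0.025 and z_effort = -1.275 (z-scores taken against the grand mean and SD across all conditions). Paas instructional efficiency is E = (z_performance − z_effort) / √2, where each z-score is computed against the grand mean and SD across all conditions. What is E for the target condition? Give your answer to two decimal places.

0.92

z_P − z_E = 0.025 − (-1.275) = 1.3000.
E = 1.3000 / √2 = 1.3000 / 1.41421 = 0.9192 ≈ 0.92.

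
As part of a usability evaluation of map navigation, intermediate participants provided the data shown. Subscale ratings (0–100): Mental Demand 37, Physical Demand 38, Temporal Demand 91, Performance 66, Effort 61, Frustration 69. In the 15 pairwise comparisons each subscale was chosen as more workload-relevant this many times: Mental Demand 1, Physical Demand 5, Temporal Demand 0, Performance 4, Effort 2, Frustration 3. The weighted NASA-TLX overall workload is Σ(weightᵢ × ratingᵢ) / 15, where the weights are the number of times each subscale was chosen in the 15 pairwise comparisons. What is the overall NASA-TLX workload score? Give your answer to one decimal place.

The tallies are the weights (they sum to 15).
Weighted sum = 1·37 + 5·38 + 0·91 + 4·66 + 2·61 + 3·69
            = 37 + 190 + 0 + 264 + 122 + 207 = 820.
Overall workload = 820 / 15 = 54.6667 ≈ 54.7.

54.7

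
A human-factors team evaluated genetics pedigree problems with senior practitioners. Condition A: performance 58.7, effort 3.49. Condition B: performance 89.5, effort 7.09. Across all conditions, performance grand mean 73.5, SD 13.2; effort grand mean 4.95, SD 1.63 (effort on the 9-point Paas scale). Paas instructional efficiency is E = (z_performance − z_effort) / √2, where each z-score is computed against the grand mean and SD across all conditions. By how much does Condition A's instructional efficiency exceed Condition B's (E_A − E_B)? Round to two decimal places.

Condition A: z_P = (58.7 − 73.5)/13.2 = -1.1212; z_E = (3.49 − 4.95)/1.63 = -0.8957; E_A = (-1.1212 − (-0.8957))/√2 = -0.1595.
Condition B: z_P = (89.5 − 73.5)/13.2 = 1.2121; z_E = (7.09 − 4.95)/1.63 = 1.3129; E_B = (1.2121 − 1.3129)/√2 = -0.0713.
E_A − E_B = -0.1595 − (-0.0713) = -0.0882 ≈ -0.09.

-0.09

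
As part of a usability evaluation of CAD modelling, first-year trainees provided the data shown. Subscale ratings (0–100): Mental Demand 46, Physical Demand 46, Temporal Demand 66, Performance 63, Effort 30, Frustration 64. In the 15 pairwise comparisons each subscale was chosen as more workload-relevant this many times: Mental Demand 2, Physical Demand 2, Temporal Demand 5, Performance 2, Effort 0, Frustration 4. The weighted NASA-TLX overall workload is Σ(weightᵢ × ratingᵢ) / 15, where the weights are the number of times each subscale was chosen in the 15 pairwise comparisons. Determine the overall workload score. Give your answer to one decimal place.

59.7

The tallies are the weights (they sum to 15).
Weighted sum = 2·46 + 2·46 + 5·66 + 2·63 + 0·30 + 4·64
            = 92 + 92 + 330 + 126 + 0 + 256 = 896.
Overall workload = 896 / 15 = 59.7333 ≈ 59.7.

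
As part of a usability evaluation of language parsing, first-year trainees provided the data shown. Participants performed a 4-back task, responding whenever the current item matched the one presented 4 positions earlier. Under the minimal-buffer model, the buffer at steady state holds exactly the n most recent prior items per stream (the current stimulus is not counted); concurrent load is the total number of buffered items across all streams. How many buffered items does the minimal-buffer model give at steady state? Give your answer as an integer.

4

The buffer holds the 4 most recent prior items.
Steady-state concurrent load = 4 items.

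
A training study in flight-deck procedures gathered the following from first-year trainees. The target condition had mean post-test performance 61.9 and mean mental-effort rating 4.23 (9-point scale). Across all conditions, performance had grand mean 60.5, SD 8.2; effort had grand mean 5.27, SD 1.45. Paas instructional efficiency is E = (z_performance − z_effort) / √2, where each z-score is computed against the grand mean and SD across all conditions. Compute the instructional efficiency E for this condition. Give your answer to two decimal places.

0.63

z_performance = (61.9 − 60.5) / 8.2 = 1.4000 / 8.2 = 0.1707.
z_effort = (4.23 − 5.27) / 1.45 = -1.0400 / 1.45 = -0.7172.
z_P − z_E = 0.1707 − (-0.7172) = 0.8879.
E = 0.8879 / √2 = 0.8879 / 1.41421 = 0.6278 ≈ 0.63.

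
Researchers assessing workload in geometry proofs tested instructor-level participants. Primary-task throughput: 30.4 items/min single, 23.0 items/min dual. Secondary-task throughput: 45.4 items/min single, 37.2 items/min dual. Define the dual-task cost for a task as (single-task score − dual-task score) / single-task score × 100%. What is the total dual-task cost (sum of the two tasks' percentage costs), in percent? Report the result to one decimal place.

Primary cost = (30.4 − 23.0) / 30.4 × 100% = 24.3421%.
Secondary cost = (45.4 − 37.2) / 45.4 × 100% = 18.0617%.
Total = 24.3421% + 18.0617% = 42.4038% ≈ 42.4%.

42.4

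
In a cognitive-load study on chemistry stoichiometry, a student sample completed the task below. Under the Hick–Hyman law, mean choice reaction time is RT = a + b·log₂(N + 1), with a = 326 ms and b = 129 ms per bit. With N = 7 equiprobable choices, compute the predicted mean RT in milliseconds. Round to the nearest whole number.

713

log₂(7 + 1) = log₂(8) = 3.0000.
RT = 326 + 129 × 3.0000 = 326 + 387.0000 = 713.0000 ms.
≈ 713 ms.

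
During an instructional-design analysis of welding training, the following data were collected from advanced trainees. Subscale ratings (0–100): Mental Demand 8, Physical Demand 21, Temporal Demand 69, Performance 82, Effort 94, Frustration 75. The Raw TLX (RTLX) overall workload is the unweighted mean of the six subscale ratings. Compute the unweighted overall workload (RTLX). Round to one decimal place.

58.2

Sum of ratings = 8 + 21 + 69 + 82 + 94 + 75 = 349.
RTLX = 349 / 6 = 58.1667 ≈ 58.2.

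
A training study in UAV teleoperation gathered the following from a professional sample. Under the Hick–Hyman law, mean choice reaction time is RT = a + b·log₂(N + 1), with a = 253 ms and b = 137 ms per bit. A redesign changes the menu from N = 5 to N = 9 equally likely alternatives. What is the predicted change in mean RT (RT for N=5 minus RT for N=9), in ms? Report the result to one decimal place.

RT(5) = 253 + 137·log₂(6) = 253 + 137·2.5850 = 607.1450 ms.
RT(9) = 253 + 137·log₂(10) = 253 + 137·3.3219 = 708.1003 ms.
Difference = 607.1450 − 708.1003 = -100.9553 ≈ -101.0 ms.

-101.0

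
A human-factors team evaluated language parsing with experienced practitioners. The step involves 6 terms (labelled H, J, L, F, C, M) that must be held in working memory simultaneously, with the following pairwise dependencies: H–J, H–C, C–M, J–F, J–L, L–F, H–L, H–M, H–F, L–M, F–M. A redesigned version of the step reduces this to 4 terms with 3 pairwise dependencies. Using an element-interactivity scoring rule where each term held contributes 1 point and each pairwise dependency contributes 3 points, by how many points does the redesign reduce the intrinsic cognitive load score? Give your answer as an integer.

26

Original: 6 × 1 + 11 × 3 = 6 + 33 = 39.
Redesigned: 4 × 1 + 3 × 3 = 4 + 9 = 13.
Reduction = 39 − 13 = 26.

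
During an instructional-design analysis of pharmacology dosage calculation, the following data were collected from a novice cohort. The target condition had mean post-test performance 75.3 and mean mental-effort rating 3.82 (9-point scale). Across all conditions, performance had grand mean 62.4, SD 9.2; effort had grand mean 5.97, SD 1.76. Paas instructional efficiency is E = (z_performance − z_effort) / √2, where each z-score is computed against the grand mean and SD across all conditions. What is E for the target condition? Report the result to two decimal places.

z_performance = (75.3 − 62.4) / 9.2 = 12.9000 / 9.2 = 1.4022.
z_effort = (3.82 − 5.97) / 1.76 = -2.1500 / 1.76 = -1.2216.
z_P − z_E = 1.4022 − (-1.2216) = 2.6238.
E = 2.6238 / √2 = 2.6238 / 1.41421 = 1.8553 ≈ 1.86.

1.86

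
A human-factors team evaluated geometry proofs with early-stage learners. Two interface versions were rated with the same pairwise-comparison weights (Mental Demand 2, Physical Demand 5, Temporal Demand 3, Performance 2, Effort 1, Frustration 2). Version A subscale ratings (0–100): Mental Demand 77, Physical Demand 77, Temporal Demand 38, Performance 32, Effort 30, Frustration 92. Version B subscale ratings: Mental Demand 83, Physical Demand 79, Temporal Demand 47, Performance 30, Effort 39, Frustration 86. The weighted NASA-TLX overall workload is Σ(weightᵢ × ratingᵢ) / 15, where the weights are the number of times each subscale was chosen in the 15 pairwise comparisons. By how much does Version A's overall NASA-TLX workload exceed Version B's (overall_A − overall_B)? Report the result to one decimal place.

-2.8

Version A weighted sum = 2·77 + 5·77 + 3·38 + 2·32 + 1·30 + 2·92 = 154 + 385 + 114 + 64 + 30 + 184 = 931; overall_A = 931/15 = 62.0667.
Version B weighted sum = 2·83 + 5·79 + 3·47 + 2·30 + 1·39 + 2·86 = 166 + 395 + 141 + 60 + 39 + 172 = 973; overall_B = 973/15 = 64.8667.
Difference = 62.0667 − 64.8667 = -2.8000 ≈ -2.8.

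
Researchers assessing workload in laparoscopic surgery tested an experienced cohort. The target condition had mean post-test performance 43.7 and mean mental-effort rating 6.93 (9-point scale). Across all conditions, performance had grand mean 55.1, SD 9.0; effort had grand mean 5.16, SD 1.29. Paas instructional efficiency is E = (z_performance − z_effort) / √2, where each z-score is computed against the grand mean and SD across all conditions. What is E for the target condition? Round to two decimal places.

-1.87

z_performance = (43.7 − 55.1) / 9.0 = -11.4000 / 9.0 = -1.2667.
z_effort = (6.93 − 5.16) / 1.29 = 1.7700 / 1.29 = 1.3721.
z_P − z_E = -1.2667 − 1.3721 = -2.6388.
E = -2.6388 / √2 = -2.6388 / 1.41421 = -1.8659 ≈ -1.87.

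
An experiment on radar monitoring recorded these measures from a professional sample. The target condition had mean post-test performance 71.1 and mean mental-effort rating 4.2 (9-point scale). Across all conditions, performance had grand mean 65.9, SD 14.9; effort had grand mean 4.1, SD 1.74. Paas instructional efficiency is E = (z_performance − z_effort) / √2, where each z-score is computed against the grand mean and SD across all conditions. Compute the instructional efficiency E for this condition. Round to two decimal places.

0.21

z_performance = (71.1 − 65.9) / 14.9 = 5.2000 / 14.9 = 0.3490.
z_effort = (4.2 − 4.1) / 1.74 = 0.1000 / 1.74 = 0.0575.
z_P − z_E = 0.3490 − 0.0575 = 0.2915.
E = 0.2915 / √2 = 0.2915 / 1.41421 = 0.2061 ≈ 0.21.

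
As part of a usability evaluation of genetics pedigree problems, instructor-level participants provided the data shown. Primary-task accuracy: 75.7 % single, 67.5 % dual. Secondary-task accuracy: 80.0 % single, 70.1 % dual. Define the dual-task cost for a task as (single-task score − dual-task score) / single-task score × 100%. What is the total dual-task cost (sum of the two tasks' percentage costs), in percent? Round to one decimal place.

23.2

Primary cost = (75.7 − 67.5) / 75.7 × 100% = 10.8322%.
Secondary cost = (80.0 − 70.1) / 80.0 × 100% = 12.3750%.
Total = 10.8322% + 12.3750% = 23.2072% ≈ 23.2%.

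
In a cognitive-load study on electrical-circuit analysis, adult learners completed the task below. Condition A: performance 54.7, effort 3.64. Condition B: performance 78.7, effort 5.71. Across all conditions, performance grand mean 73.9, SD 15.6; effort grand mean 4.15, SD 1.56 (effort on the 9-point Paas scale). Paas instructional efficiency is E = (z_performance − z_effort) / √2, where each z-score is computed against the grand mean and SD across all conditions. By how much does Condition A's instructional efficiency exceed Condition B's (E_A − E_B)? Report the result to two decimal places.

Condition A: z_P = (54.7 − 73.9)/15.6 = -1.2308; z_E = (3.64 − 4.15)/1.56 = -0.3269; E_A = (-1.2308 − (-0.3269))/√2 = -0.6392.
Condition B: z_P = (78.7 − 73.9)/15.6 = 0.3077; z_E = (5.71 − 4.15)/1.56 = 1.0000; E_B = (0.3077 − 1.0000)/√2 = -0.4895.
E_A − E_B = -0.6392 − (-0.4895) = -0.1497 ≈ -0.15.

-0.15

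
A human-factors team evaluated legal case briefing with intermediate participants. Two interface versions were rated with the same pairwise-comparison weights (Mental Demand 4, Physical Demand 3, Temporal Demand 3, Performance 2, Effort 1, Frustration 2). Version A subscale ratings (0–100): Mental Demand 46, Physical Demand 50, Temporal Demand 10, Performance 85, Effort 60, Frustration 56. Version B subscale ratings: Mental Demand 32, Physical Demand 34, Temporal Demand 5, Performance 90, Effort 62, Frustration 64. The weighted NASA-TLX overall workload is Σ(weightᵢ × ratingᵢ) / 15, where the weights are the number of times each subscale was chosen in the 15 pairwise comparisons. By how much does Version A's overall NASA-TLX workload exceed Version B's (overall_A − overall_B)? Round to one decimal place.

6.1

Version A weighted sum = 4·46 + 3·50 + 3·10 + 2·85 + 1·60 + 2·56 = 184 + 150 + 30 + 170 + 60 + 112 = 706; overall_A = 706/15 = 47.0667.
Version B weighted sum = 4·32 + 3·34 + 3·5 + 2·90 + 1·62 + 2·64 = 128 + 102 + 15 + 180 + 62 + 128 = 615; overall_B = 615/15 = 41.0000.
Difference = 47.0667 − 41.0000 = 6.0667 ≈ 6.1.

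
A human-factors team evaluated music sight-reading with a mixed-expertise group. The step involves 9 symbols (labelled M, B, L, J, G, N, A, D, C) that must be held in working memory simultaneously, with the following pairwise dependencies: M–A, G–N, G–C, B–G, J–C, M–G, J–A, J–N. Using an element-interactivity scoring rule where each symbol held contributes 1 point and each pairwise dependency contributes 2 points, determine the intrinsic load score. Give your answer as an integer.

Count of symbols held simultaneously: 9.
Count of pairwise dependencies listed: 8.
Element contribution: 9 × 1 = 9.
Interaction contribution: 8 × 2 = 16.
Intrinsic load = 9 + 16 = 25.

25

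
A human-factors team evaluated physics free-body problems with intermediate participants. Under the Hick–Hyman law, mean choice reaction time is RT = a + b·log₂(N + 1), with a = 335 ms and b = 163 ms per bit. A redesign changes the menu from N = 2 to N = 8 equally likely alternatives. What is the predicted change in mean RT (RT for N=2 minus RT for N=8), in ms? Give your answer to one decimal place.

RT(2) = 335 + 163·log₂(3) = 335 + 163·1.5850 = 593.3550 ms.
RT(8) = 335 + 163·log₂(9) = 335 + 163·3.1699 = 851.6937 ms.
Difference = 593.3550 − 851.6937 = -258.3387 ≈ -258.3 ms.

-258.3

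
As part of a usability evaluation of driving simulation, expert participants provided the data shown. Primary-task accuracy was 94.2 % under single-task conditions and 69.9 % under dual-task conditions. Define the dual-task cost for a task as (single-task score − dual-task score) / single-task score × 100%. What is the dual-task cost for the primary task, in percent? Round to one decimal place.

25.8

Cost = (94.2 − 69.9) / 94.2 × 100%
     = 24.3000 / 94.2 × 100% = 25.7962%.
≈ 25.8%.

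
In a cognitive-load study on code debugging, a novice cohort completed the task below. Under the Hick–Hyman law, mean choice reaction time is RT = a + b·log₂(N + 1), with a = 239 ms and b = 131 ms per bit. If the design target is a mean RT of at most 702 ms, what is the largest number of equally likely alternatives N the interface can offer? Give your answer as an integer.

Set 239 + 131·log₂(N + 1) ≤ 702.
log₂(N + 1) ≤ (702 − 239) / 131 = 3.5344.
N + 1 ≤ 2^3.5344 = 11.5867.
N ≤ 10.5867, so the largest integer N is 10.

10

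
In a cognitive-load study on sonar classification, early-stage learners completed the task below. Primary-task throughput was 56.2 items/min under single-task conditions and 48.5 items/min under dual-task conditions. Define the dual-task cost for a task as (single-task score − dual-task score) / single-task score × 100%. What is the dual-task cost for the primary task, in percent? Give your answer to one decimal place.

13.7

Cost = (56.2 − 48.5) / 56.2 × 100%
     = 7.7000 / 56.2 × 100% = 13.7011%.
≈ 13.7%.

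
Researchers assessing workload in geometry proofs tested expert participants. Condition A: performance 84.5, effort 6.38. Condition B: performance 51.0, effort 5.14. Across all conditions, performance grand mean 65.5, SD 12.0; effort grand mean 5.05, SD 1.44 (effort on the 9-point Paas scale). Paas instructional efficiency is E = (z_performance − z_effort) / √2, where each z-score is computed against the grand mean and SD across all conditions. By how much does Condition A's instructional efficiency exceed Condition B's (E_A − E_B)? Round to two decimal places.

Condition A: z_P = (84.5 − 65.5)/12.0 = 1.5833; z_E = (6.38 − 5.05)/1.44 = 0.9236; E_A = (1.5833 − 0.9236)/√2 = 0.4665.
Condition B: z_P = (51.0 − 65.5)/12.0 = -1.2083; z_E = (5.14 − 5.05)/1.44 = 0.0625; E_B = (-1.2083 − 0.0625)/√2 = -0.8986.
E_A − E_B = 0.4665 − (-0.8986) = 1.3651 ≈ 1.37.

1.37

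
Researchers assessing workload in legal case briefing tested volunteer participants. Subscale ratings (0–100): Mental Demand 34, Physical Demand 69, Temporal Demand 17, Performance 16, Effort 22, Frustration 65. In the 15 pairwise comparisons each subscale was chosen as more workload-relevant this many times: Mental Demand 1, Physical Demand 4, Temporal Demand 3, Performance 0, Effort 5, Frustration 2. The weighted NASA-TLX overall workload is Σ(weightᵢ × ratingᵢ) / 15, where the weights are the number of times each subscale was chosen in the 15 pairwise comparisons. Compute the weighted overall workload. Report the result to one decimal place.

40.1

The tallies are the weights (they sum to 15).
Weighted sum = 1·34 + 4·69 + 3·17 + 0·16 + 5·22 + 2·65
            = 34 + 276 + 51 + 0 + 110 + 130 = 601.
Overall workload = 601 / 15 = 40.0667 ≈ 40.1.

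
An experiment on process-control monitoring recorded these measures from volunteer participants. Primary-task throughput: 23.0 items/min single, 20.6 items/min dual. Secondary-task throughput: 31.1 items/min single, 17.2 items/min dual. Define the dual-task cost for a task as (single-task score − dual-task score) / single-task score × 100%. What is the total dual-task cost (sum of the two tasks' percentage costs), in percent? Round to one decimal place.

55.1

Primary cost = (23.0 − 20.6) / 23.0 × 100% = 10.4348%.
Secondary cost = (31.1 − 17.2) / 31.1 × 100% = 44.6945%.
Total = 10.4348% + 44.6945% = 55.1293% ≈ 55.1%.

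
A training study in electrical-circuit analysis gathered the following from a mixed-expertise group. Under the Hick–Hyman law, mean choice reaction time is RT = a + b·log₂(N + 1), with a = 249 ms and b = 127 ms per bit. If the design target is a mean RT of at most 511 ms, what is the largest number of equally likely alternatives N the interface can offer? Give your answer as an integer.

Set 249 + 127·log₂(N + 1) ≤ 511.
log₂(N + 1) ≤ (511 − 249) / 127 = 2.0630.
N + 1 ≤ 2^2.0630 = 4.1785.
N ≤ 3.1785, so the largest integer N is 3.

3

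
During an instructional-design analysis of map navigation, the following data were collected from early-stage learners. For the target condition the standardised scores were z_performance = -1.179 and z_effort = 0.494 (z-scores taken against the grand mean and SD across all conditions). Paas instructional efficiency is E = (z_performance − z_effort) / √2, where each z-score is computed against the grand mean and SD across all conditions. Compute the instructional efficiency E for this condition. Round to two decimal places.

-1.18

z_P − z_E = -1.179 − 0.494 = -1.6730.
E = -1.6730 / √2 = -1.6730 / 1.41421 = -1.1830 ≈ -1.18.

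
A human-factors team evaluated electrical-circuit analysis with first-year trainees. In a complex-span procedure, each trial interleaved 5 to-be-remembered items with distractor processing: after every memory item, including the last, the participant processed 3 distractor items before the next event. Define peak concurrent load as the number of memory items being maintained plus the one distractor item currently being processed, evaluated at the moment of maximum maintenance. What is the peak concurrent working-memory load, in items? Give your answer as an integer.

Maintenance is greatest during the distractor(s) after memory item 5: all 5 memory items are being held.
One distractor item is concurrently being processed.
Peak concurrent load = 5 + 1 = 6 items.

6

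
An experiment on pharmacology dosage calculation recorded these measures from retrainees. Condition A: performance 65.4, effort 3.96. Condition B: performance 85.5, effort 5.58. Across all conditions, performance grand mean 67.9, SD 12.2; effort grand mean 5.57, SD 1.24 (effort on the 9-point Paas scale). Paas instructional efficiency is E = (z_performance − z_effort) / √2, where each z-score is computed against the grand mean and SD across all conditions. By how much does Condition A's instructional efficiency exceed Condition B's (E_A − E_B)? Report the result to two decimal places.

Condition A: z_P = (65.4 − 67.9)/12.2 = -0.2049; z_E = (3.96 − 5.57)/1.24 = -1.2984; E_A = (-0.2049 − (-1.2984))/√2 = 0.7732.
Condition B: z_P = (85.5 − 67.9)/12.2 = 1.4426; z_E = (5.58 − 5.57)/1.24 = 0.0081; E_B = (1.4426 − 0.0081)/√2 = 1.0143.
E_A − E_B = 0.7732 − 1.0143 = -0.2411 ≈ -0.24.

-0.24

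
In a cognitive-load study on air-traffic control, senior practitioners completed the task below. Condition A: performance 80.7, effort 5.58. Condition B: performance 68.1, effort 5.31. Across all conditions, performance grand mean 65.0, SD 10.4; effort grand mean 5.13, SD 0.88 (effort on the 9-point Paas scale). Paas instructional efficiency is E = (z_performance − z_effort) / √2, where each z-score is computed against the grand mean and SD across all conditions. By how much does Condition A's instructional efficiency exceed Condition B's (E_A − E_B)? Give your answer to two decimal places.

Condition A: z_P = (80.7 − 65.0)/10.4 = 1.5096; z_E = (5.58 − 5.13)/0.88 = 0.5114; E_A = (1.5096 − 0.5114)/√2 = 0.7058.
Condition B: z_P = (68.1 − 65.0)/10.4 = 0.2981; z_E = (5.31 − 5.13)/0.88 = 0.2045; E_B = (0.2981 − 0.2045)/√2 = 0.0662.
E_A − E_B = 0.7058 − 0.0662 = 0.6396 ≈ 0.64.

0.64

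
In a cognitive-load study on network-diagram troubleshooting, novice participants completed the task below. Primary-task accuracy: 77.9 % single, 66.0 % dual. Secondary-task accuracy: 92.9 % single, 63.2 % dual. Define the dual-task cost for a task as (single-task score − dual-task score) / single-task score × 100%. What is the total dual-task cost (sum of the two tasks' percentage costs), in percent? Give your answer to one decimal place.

Primary cost = (77.9 − 66.0) / 77.9 × 100% = 15.2760%.
Secondary cost = (92.9 − 63.2) / 92.9 × 100% = 31.9699%.
Total = 15.2760% + 31.9699% = 47.2459% ≈ 47.2%.

47.2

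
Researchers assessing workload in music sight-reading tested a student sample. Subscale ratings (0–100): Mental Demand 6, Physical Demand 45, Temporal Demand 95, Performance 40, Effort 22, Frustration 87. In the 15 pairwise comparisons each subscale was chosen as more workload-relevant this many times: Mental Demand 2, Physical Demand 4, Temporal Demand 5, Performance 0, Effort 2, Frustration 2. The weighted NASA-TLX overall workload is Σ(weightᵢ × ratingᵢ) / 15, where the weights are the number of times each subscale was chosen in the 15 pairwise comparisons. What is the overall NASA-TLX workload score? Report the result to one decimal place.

The tallies are the weights (they sum to 15).
Weighted sum = 2·6 + 4·45 + 5·95 + 0·40 + 2·22 + 2·87
            = 12 + 180 + 475 + 0 + 44 + 174 = 885.
Overall workload = 885 / 15 = 59.0000 ≈ 59.0.

59.0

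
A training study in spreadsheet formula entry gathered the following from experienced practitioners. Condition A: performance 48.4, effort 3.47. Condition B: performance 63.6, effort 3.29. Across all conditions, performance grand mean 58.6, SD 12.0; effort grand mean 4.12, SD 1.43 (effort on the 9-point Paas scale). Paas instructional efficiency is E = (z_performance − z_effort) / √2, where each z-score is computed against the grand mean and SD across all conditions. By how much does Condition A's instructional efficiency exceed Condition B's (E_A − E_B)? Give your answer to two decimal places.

-0.98

Condition A: z_P = (48.4 − 58.6)/12.0 = -0.8500; z_E = (3.47 − 4.12)/1.43 = -0.4545; E_A = (-0.8500 − (-0.4545))/√2 = -0.2797.
Condition B: z_P = (63.6 − 58.6)/12.0 = 0.4167; z_E = (3.29 − 4.12)/1.43 = -0.5804; E_B = (0.4167 − (-0.5804))/√2 = 0.7051.
E_A − E_B = -0.2797 − 0.7051 = -0.9848 ≈ -0.98.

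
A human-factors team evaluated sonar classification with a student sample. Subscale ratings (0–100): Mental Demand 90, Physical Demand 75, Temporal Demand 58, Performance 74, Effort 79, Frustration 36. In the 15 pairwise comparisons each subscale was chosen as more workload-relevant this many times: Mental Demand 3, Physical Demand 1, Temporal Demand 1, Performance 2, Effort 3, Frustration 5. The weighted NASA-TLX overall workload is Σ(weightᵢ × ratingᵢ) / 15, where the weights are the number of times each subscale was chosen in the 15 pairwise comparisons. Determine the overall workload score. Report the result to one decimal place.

The tallies are the weights (they sum to 15).
Weighted sum = 3·90 + 1·75 + 1·58 + 2·74 + 3·79 + 5·36
            = 270 + 75 + 58 + 148 + 237 + 180 = 968.
Overall workload = 968 / 15 = 64.5333 ≈ 64.5.

64.5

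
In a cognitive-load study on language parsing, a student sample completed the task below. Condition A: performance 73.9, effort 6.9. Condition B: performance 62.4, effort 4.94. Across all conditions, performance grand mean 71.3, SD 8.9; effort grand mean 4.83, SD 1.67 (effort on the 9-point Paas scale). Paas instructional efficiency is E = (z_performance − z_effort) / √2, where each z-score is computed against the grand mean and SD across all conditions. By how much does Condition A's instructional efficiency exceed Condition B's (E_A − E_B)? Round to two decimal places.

Condition A: z_P = (73.9 − 71.3)/8.9 = 0.2921; z_E = (6.9 − 4.83)/1.67 = 1.2395; E_A = (0.2921 − 1.2395)/√2 = -0.6699.
Condition B: z_P = (62.4 − 71.3)/8.9 = -1.0000; z_E = (4.94 − 4.83)/1.67 = 0.0659; E_B = (-1.0000 − 0.0659)/√2 = -0.7537.
E_A − E_B = -0.6699 − (-0.7537) = 0.0838 ≈ 0.08.

0.08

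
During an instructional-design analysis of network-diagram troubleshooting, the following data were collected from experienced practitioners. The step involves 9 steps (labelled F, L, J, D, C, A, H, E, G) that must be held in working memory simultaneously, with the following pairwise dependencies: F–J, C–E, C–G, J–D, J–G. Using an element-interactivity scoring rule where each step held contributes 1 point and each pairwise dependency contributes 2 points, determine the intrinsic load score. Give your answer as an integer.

19

Count of steps held simultaneously: 9.
Count of pairwise dependencies listed: 5.
Element contribution: 9 × 1 = 9.
Interaction contribution: 5 × 2 = 10.
Intrinsic load = 9 + 10 = 19.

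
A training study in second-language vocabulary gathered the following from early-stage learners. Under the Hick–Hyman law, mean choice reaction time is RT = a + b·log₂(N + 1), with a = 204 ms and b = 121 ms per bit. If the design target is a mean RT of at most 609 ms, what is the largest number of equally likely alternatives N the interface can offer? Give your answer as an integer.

Set 204 + 121·log₂(N + 1) ≤ 609.
log₂(N + 1) ≤ (609 − 204) / 121 = 3.3471.
N + 1 ≤ 2^3.3471 = 10.1760.
N ≤ 9.1760, so the largest integer N is 9.

9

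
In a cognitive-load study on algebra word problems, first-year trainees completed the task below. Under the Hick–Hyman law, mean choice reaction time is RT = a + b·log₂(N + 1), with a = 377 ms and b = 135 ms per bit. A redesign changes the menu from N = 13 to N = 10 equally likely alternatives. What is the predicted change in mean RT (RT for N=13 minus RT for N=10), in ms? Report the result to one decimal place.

47.0

RT(13) = 377 + 135·log₂(14) = 377 + 135·3.8074 = 890.9990 ms.
RT(10) = 377 + 135·log₂(11) = 377 + 135·3.4594 = 844.0190 ms.
Difference = 890.9990 − 844.0190 = 46.9800 ≈ 47.0 ms.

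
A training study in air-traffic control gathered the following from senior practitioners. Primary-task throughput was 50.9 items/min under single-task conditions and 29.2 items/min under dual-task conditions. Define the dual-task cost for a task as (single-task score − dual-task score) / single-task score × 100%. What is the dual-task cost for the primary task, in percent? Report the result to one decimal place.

Cost = (50.9 − 29.2) / 50.9 × 100%
     = 21.7000 / 50.9 × 100% = 42.6326%.
≈ 42.6%.

42.6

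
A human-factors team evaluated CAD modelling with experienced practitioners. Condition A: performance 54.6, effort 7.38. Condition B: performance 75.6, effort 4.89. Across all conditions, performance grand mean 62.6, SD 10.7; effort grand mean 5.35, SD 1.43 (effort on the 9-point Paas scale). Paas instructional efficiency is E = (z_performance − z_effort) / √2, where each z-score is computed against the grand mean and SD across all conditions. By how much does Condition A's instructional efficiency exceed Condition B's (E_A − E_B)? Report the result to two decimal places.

Condition A: z_P = (54.6 − 62.6)/10.7 = -0.7477; z_E = (7.38 − 5.35)/1.43 = 1.4196; E_A = (-0.7477 − 1.4196)/√2 = -1.5325.
Condition B: z_P = (75.6 − 62.6)/10.7 = 1.2150; z_E = (4.89 − 5.35)/1.43 = -0.3217; E_B = (1.2150 − (-0.3217))/√2 = 1.0866.
E_A − E_B = -1.5325 − 1.0866 = -2.6191 ≈ -2.62.

-2.62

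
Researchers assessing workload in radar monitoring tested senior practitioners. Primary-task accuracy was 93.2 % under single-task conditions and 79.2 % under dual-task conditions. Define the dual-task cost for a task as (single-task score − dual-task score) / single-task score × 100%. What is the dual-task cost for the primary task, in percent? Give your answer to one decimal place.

15.0

Cost = (93.2 − 79.2) / 93.2 × 100%
     = 14.0000 / 93.2 × 100% = 15.0215%.
≈ 15.0%.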